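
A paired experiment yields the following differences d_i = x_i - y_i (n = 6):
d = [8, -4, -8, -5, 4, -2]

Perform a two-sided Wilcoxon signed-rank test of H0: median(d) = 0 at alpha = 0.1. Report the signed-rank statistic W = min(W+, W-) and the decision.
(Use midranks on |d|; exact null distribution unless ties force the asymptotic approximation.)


Step 1: Drop any zero differences (none here) and take |d_i|.
|d| = [8, 4, 8, 5, 4, 2]
Step 2: Midrank |d_i| (ties get averaged ranks).
ranks: |8|->5.5, |4|->2.5, |8|->5.5, |5|->4, |4|->2.5, |2|->1
Step 3: Attach original signs; sum ranks with positive sign and with negative sign.
W+ = 5.5 + 2.5 = 8
W- = 2.5 + 5.5 + 4 + 1 = 13
(Check: W+ + W- = 21 should equal n(n+1)/2 = 21.)
Step 4: Test statistic W = min(W+, W-) = 8.
Step 5: Ties in |d|, so use the tie-corrected normal approximation.
        E[W] = n(n+1)/4 = 6*7/4 = 10.5.
        Tie groups: |d|=4 (t=2), |d|=8 (t=2); sum(t^3 - t) = 12.
        Var[W] = n(n+1)(2n+1)/24 - sum(t^3-t)/48 = 546/24 - 12/48 = 22.5.
        z = (W - E[W]) / sqrt(Var[W]) = (8 - 10.5) / 4.7434 = -0.5270.
        Two-sided p = 2*Phi(z) = 0.598161.
Step 6: alpha = 0.1. fail to reject H0.

W+ = 8, W- = 13, W = min = 8, p = 0.598161, fail to reject H0.


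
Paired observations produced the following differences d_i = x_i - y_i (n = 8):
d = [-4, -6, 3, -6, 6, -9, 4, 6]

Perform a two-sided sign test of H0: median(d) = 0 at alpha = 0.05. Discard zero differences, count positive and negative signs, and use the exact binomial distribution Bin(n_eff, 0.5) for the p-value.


Step 1: Discard zero differences. Original n = 8; n_eff = number of nonzero differences = 8.
Nonzero differences (with sign): -4, -6, +3, -6, +6, -9, +4, +6
Step 2: Count signs: positive = 4, negative = 4.
Step 3: Under H0: P(positive) = 0.5, so the number of positives S ~ Bin(8, 0.5).
Step 4: Two-sided exact p-value = sum of Bin(8,0.5) probabilities at or below the observed probability = 1.000000.
Step 5: alpha = 0.05. fail to reject H0.

n_eff = 8, pos = 4, neg = 4, p = 1.000000, fail to reject H0.


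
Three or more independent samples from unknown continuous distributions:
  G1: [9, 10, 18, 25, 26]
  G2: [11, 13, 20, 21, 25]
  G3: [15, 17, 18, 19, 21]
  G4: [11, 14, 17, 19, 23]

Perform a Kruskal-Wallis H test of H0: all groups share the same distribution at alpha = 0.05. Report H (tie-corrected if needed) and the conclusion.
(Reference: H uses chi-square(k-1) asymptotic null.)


Step 1: Combine all N = 20 observations and assign midranks.
sorted (value, group, rank): (9,G1,1), (10,G1,2), (11,G2,3.5), (11,G4,3.5), (13,G2,5), (14,G4,6), (15,G3,7), (17,G3,8.5), (17,G4,8.5), (18,G1,10.5), (18,G3,10.5), (19,G3,12.5), (19,G4,12.5), (20,G2,14), (21,G2,15.5), (21,G3,15.5), (23,G4,17), (25,G1,18.5), (25,G2,18.5), (26,G1,20)
Step 2: Sum ranks within each group.
R_1 = 52 (n_1 = 5)
R_2 = 56.5 (n_2 = 5)
R_3 = 54 (n_3 = 5)
R_4 = 47.5 (n_4 = 5)
Step 3: H = 12/(N(N+1)) * sum(R_i^2/n_i) - 3(N+1)
     = 12/(20*21) * (52^2/5 + 56.5^2/5 + 54^2/5 + 47.5^2/5) - 3*21
     = 0.028571 * 2213.7 - 63
     = 0.248571.
Step 4: Ties present; correction factor C = 1 - 36/(20^3 - 20) = 0.995489. Corrected H = 0.248571 / 0.995489 = 0.249698.
Step 5: Under H0, H ~ chi^2(3); p-value = 0.969194.
Step 6: alpha = 0.05. fail to reject H0.

H = 0.2497, df = 3, p = 0.969194, fail to reject H0.


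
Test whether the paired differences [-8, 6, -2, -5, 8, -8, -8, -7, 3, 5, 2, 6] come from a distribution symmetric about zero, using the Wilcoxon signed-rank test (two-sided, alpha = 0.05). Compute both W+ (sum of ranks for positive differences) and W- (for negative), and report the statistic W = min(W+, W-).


Step 1: Drop any zero differences (none here) and take |d_i|.
|d| = [8, 6, 2, 5, 8, 8, 8, 7, 3, 5, 2, 6]
Step 2: Midrank |d_i| (ties get averaged ranks).
ranks: |8|->10.5, |6|->6.5, |2|->1.5, |5|->4.5, |8|->10.5, |8|->10.5, |8|->10.5, |7|->8, |3|->3, |5|->4.5, |2|->1.5, |6|->6.5
Step 3: Attach original signs; sum ranks with positive sign and with negative sign.
W+ = 6.5 + 10.5 + 3 + 4.5 + 1.5 + 6.5 = 32.5
W- = 10.5 + 1.5 + 4.5 + 10.5 + 10.5 + 8 = 45.5
(Check: W+ + W- = 78 should equal n(n+1)/2 = 78.)
Step 4: Test statistic W = min(W+, W-) = 32.5.
Step 5: Ties in |d|, so use the tie-corrected normal approximation.
        E[W] = n(n+1)/4 = 12*13/4 = 39.
        Tie groups: |d|=2 (t=2), |d|=5 (t=2), |d|=6 (t=2), |d|=8 (t=4); sum(t^3 - t) = 78.
        Var[W] = n(n+1)(2n+1)/24 - sum(t^3-t)/48 = 3900/24 - 78/48 = 160.875.
        z = (W - E[W]) / sqrt(Var[W]) = (32.5 - 39) / 12.6837 = -0.5125.
        Two-sided p = 2*Phi(z) = 0.608322.
Step 6: alpha = 0.05. fail to reject H0.

W+ = 32.5, W- = 45.5, W = min = 32.5, p = 0.608322, fail to reject H0.


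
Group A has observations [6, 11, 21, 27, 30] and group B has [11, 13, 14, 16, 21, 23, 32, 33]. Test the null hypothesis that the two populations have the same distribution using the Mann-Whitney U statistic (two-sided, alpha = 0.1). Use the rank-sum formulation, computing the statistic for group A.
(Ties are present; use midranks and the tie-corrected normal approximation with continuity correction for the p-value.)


Step 1: Combine and sort all 13 observations; assign midranks.
sorted (value, group): (6,X), (11,X), (11,Y), (13,Y), (14,Y), (16,Y), (21,X), (21,Y), (23,Y), (27,X), (30,X), (32,Y), (33,Y)
ranks: 6->1, 11->2.5, 11->2.5, 13->4, 14->5, 16->6, 21->7.5, 21->7.5, 23->9, 27->10, 30->11, 32->12, 33->13
Step 2: Rank sum for X: R1 = 1 + 2.5 + 7.5 + 10 + 11 = 32.
Step 3: U_X = R1 - n1(n1+1)/2 = 32 - 5*6/2 = 32 - 15 = 17.
       U_Y = n1*n2 - U_X = 40 - 17 = 23.
Step 4: Ties are present, so use the tie-corrected normal approximation (with continuity correction) for the p-value.
Step 5: p-value = 0.713640; compare to alpha = 0.1. fail to reject H0.

U_X = 17, p = 0.713640, fail to reject H0 at alpha = 0.1.


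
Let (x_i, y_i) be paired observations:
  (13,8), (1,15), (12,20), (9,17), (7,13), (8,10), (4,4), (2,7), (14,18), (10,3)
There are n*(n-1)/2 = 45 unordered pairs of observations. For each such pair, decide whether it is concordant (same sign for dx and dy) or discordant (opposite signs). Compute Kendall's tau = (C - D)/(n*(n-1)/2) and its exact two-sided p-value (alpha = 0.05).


Step 1: Enumerate the 45 unordered pairs (i,j) with i<j and classify each by sign(x_j-x_i) * sign(y_j-y_i).
  (1,2):dx=-12,dy=+7->D; (1,3):dx=-1,dy=+12->D; (1,4):dx=-4,dy=+9->D; (1,5):dx=-6,dy=+5->D
  (1,6):dx=-5,dy=+2->D; (1,7):dx=-9,dy=-4->C; (1,8):dx=-11,dy=-1->C; (1,9):dx=+1,dy=+10->C
  (1,10):dx=-3,dy=-5->C; (2,3):dx=+11,dy=+5->C; (2,4):dx=+8,dy=+2->C; (2,5):dx=+6,dy=-2->D
  (2,6):dx=+7,dy=-5->D; (2,7):dx=+3,dy=-11->D; (2,8):dx=+1,dy=-8->D; (2,9):dx=+13,dy=+3->C
  (2,10):dx=+9,dy=-12->D; (3,4):dx=-3,dy=-3->C; (3,5):dx=-5,dy=-7->C; (3,6):dx=-4,dy=-10->C
  (3,7):dx=-8,dy=-16->C; (3,8):dx=-10,dy=-13->C; (3,9):dx=+2,dy=-2->D; (3,10):dx=-2,dy=-17->C
  (4,5):dx=-2,dy=-4->C; (4,6):dx=-1,dy=-7->C; (4,7):dx=-5,dy=-13->C; (4,8):dx=-7,dy=-10->C
  (4,9):dx=+5,dy=+1->C; (4,10):dx=+1,dy=-14->D; (5,6):dx=+1,dy=-3->D; (5,7):dx=-3,dy=-9->C
  (5,8):dx=-5,dy=-6->C; (5,9):dx=+7,dy=+5->C; (5,10):dx=+3,dy=-10->D; (6,7):dx=-4,dy=-6->C
  (6,8):dx=-6,dy=-3->C; (6,9):dx=+6,dy=+8->C; (6,10):dx=+2,dy=-7->D; (7,8):dx=-2,dy=+3->D
  (7,9):dx=+10,dy=+14->C; (7,10):dx=+6,dy=-1->D; (8,9):dx=+12,dy=+11->C; (8,10):dx=+8,dy=-4->D
  (9,10):dx=-4,dy=-15->C
Step 2: C = 27, D = 18, total pairs = 45.
Step 3: tau = (C - D)/(n(n-1)/2) = (27 - 18)/45 = 0.200000.
Step 4: Exact two-sided p-value (enumerate n! = 3628800 permutations of y under H0): p = 0.484313.
Step 5: alpha = 0.05. fail to reject H0.

tau_b = 0.2000 (C=27, D=18), p = 0.484313, fail to reject H0.


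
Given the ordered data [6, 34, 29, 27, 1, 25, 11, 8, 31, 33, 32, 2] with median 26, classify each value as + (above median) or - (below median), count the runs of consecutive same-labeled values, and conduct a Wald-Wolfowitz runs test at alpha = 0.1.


Step 1: Compute median = 26; label A = above, B = below.
Labels in order: BAAABBBBAAAB  (n_A = 6, n_B = 6)
Step 2: Count runs R = 5.
Step 3: Under H0 (random ordering), E[R] = 2*n_A*n_B/(n_A+n_B) + 1 = 2*6*6/12 + 1 = 7.0000.
        Var[R] = 2*n_A*n_B*(2*n_A*n_B - n_A - n_B) / ((n_A+n_B)^2 * (n_A+n_B-1)) = 4320/1584 = 2.7273.
        SD[R] = 1.6514.
Step 4: Continuity-corrected z = (R + 0.5 - E[R]) / SD[R] = (5 + 0.5 - 7.0000) / 1.6514 = -0.9083.
Step 5: Two-sided p-value via normal approximation = 2*(1 - Phi(|z|)) = 0.363722.
Step 6: alpha = 0.1. fail to reject H0.

R = 5, z = -0.9083, p = 0.363722, fail to reject H0.


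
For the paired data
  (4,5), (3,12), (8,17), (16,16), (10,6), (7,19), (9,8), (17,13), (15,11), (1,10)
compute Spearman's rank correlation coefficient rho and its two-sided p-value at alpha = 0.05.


Step 1: Rank x and y separately (midranks; no ties here).
rank(x): 4->3, 3->2, 8->5, 16->9, 10->7, 7->4, 9->6, 17->10, 15->8, 1->1
rank(y): 5->1, 12->6, 17->9, 16->8, 6->2, 19->10, 8->3, 13->7, 11->5, 10->4
Step 2: d_i = R_x(i) - R_y(i); compute d_i^2.
  (3-1)^2=4, (2-6)^2=16, (5-9)^2=16, (9-8)^2=1, (7-2)^2=25, (4-10)^2=36, (6-3)^2=9, (10-7)^2=9, (8-5)^2=9, (1-4)^2=9
sum(d^2) = 134.
Step 3: rho = 1 - 6*134 / (10*(10^2 - 1)) = 1 - 804/990 = 0.187879.
Step 4: Under H0, t = rho * sqrt((n-2)/(1-rho^2)) = 0.5410 ~ t(8).
Step 5: Two-sided p-value from the t-distribution with 8 df = 0.603218.
Step 6: alpha = 0.05. fail to reject H0.

rho = 0.1879, p = 0.603218, fail to reject H0 at alpha = 0.05.


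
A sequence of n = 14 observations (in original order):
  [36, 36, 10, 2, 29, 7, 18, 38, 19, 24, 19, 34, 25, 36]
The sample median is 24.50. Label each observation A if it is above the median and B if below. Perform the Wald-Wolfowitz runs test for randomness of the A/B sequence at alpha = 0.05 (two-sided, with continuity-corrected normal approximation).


Step 1: Compute median = 24.50; label A = above, B = below.
Labels in order: AABBABBABBBAAA  (n_A = 7, n_B = 7)
Step 2: Count runs R = 7.
Step 3: Under H0 (random ordering), E[R] = 2*n_A*n_B/(n_A+n_B) + 1 = 2*7*7/14 + 1 = 8.0000.
        Var[R] = 2*n_A*n_B*(2*n_A*n_B - n_A - n_B) / ((n_A+n_B)^2 * (n_A+n_B-1)) = 8232/2548 = 3.2308.
        SD[R] = 1.7974.
Step 4: Continuity-corrected z = (R + 0.5 - E[R]) / SD[R] = (7 + 0.5 - 8.0000) / 1.7974 = -0.2782.
Step 5: Two-sided p-value via normal approximation = 2*(1 - Phi(|z|)) = 0.780879.
Step 6: alpha = 0.05. fail to reject H0.

R = 7, z = -0.2782, p = 0.780879, fail to reject H0.


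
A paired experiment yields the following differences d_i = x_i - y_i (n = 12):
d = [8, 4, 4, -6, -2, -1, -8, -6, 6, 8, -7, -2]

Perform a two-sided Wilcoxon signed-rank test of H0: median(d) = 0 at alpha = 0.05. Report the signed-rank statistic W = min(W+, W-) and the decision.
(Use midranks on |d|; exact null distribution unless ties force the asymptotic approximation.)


Step 1: Drop any zero differences (none here) and take |d_i|.
|d| = [8, 4, 4, 6, 2, 1, 8, 6, 6, 8, 7, 2]
Step 2: Midrank |d_i| (ties get averaged ranks).
ranks: |8|->11, |4|->4.5, |4|->4.5, |6|->7, |2|->2.5, |1|->1, |8|->11, |6|->7, |6|->7, |8|->11, |7|->9, |2|->2.5
Step 3: Attach original signs; sum ranks with positive sign and with negative sign.
W+ = 11 + 4.5 + 4.5 + 7 + 11 = 38
W- = 7 + 2.5 + 1 + 11 + 7 + 9 + 2.5 = 40
(Check: W+ + W- = 78 should equal n(n+1)/2 = 78.)
Step 4: Test statistic W = min(W+, W-) = 38.
Step 5: Ties in |d|, so use the tie-corrected normal approximation.
        E[W] = n(n+1)/4 = 12*13/4 = 39.
        Tie groups: |d|=2 (t=2), |d|=4 (t=2), |d|=6 (t=3), |d|=8 (t=3); sum(t^3 - t) = 60.
        Var[W] = n(n+1)(2n+1)/24 - sum(t^3-t)/48 = 3900/24 - 60/48 = 161.25.
        z = (W - E[W]) / sqrt(Var[W]) = (38 - 39) / 12.6984 = -0.0787.
        Two-sided p = 2*Phi(z) = 0.937232.
Step 6: alpha = 0.05. fail to reject H0.

W+ = 38, W- = 40, W = min = 38, p = 0.937232, fail to reject H0.


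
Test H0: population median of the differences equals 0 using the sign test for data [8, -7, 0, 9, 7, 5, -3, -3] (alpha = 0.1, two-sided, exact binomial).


Step 1: Discard zero differences. Original n = 8; n_eff = number of nonzero differences = 7.
Nonzero differences (with sign): +8, -7, +9, +7, +5, -3, -3
Step 2: Count signs: positive = 4, negative = 3.
Step 3: Under H0: P(positive) = 0.5, so the number of positives S ~ Bin(7, 0.5).
Step 4: Two-sided exact p-value = sum of Bin(7,0.5) probabilities at or below the observed probability = 1.000000.
Step 5: alpha = 0.1. fail to reject H0.

n_eff = 7, pos = 4, neg = 3, p = 1.000000, fail to reject H0.


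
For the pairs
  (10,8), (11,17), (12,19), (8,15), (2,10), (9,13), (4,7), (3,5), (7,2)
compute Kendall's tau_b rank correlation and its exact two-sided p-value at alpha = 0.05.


Step 1: Enumerate the 36 unordered pairs (i,j) with i<j and classify each by sign(x_j-x_i) * sign(y_j-y_i).
  (1,2):dx=+1,dy=+9->C; (1,3):dx=+2,dy=+11->C; (1,4):dx=-2,dy=+7->D; (1,5):dx=-8,dy=+2->D
  (1,6):dx=-1,dy=+5->D; (1,7):dx=-6,dy=-1->C; (1,8):dx=-7,dy=-3->C; (1,9):dx=-3,dy=-6->C
  (2,3):dx=+1,dy=+2->C; (2,4):dx=-3,dy=-2->C; (2,5):dx=-9,dy=-7->C; (2,6):dx=-2,dy=-4->C
  (2,7):dx=-7,dy=-10->C; (2,8):dx=-8,dy=-12->C; (2,9):dx=-4,dy=-15->C; (3,4):dx=-4,dy=-4->C
  (3,5):dx=-10,dy=-9->C; (3,6):dx=-3,dy=-6->C; (3,7):dx=-8,dy=-12->C; (3,8):dx=-9,dy=-14->C
  (3,9):dx=-5,dy=-17->C; (4,5):dx=-6,dy=-5->C; (4,6):dx=+1,dy=-2->D; (4,7):dx=-4,dy=-8->C
  (4,8):dx=-5,dy=-10->C; (4,9):dx=-1,dy=-13->C; (5,6):dx=+7,dy=+3->C; (5,7):dx=+2,dy=-3->D
  (5,8):dx=+1,dy=-5->D; (5,9):dx=+5,dy=-8->D; (6,7):dx=-5,dy=-6->C; (6,8):dx=-6,dy=-8->C
  (6,9):dx=-2,dy=-11->C; (7,8):dx=-1,dy=-2->C; (7,9):dx=+3,dy=-5->D; (8,9):dx=+4,dy=-3->D
Step 2: C = 27, D = 9, total pairs = 36.
Step 3: tau = (C - D)/(n(n-1)/2) = (27 - 9)/36 = 0.500000.
Step 4: Exact two-sided p-value (enumerate n! = 362880 permutations of y under H0): p = 0.075176.
Step 5: alpha = 0.05. fail to reject H0.

tau_b = 0.5000 (C=27, D=9), p = 0.075176, fail to reject H0.


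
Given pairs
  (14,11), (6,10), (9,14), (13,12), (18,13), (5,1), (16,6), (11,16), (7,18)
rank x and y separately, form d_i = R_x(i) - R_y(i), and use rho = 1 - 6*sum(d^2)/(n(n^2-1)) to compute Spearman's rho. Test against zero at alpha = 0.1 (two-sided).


Step 1: Rank x and y separately (midranks; no ties here).
rank(x): 14->7, 6->2, 9->4, 13->6, 18->9, 5->1, 16->8, 11->5, 7->3
rank(y): 11->4, 10->3, 14->7, 12->5, 13->6, 1->1, 6->2, 16->8, 18->9
Step 2: d_i = R_x(i) - R_y(i); compute d_i^2.
  (7-4)^2=9, (2-3)^2=1, (4-7)^2=9, (6-5)^2=1, (9-6)^2=9, (1-1)^2=0, (8-2)^2=36, (5-8)^2=9, (3-9)^2=36
sum(d^2) = 110.
Step 3: rho = 1 - 6*110 / (9*(9^2 - 1)) = 1 - 660/720 = 0.083333.
Step 4: Under H0, t = rho * sqrt((n-2)/(1-rho^2)) = 0.2212 ~ t(7).
Step 5: Two-sided p-value from the t-distribution with 7 df = 0.831214.
Step 6: alpha = 0.1. fail to reject H0.

rho = 0.0833, p = 0.831214, fail to reject H0 at alpha = 0.1.


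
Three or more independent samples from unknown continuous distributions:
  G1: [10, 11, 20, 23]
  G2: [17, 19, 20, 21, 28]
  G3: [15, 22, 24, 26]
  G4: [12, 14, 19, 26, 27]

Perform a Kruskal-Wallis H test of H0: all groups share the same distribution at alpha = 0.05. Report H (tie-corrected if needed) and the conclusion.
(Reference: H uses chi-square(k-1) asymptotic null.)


Step 1: Combine all N = 18 observations and assign midranks.
sorted (value, group, rank): (10,G1,1), (11,G1,2), (12,G4,3), (14,G4,4), (15,G3,5), (17,G2,6), (19,G2,7.5), (19,G4,7.5), (20,G1,9.5), (20,G2,9.5), (21,G2,11), (22,G3,12), (23,G1,13), (24,G3,14), (26,G3,15.5), (26,G4,15.5), (27,G4,17), (28,G2,18)
Step 2: Sum ranks within each group.
R_1 = 25.5 (n_1 = 4)
R_2 = 52 (n_2 = 5)
R_3 = 46.5 (n_3 = 4)
R_4 = 47 (n_4 = 5)
Step 3: H = 12/(N(N+1)) * sum(R_i^2/n_i) - 3(N+1)
     = 12/(18*19) * (25.5^2/4 + 52^2/5 + 46.5^2/4 + 47^2/5) - 3*19
     = 0.035088 * 1685.72 - 57
     = 2.148246.
Step 4: Ties present; correction factor C = 1 - 18/(18^3 - 18) = 0.996904. Corrected H = 2.148246 / 0.996904 = 2.154917.
Step 5: Under H0, H ~ chi^2(3); p-value = 0.540883.
Step 6: alpha = 0.05. fail to reject H0.

H = 2.1549, df = 3, p = 0.540883, fail to reject H0.


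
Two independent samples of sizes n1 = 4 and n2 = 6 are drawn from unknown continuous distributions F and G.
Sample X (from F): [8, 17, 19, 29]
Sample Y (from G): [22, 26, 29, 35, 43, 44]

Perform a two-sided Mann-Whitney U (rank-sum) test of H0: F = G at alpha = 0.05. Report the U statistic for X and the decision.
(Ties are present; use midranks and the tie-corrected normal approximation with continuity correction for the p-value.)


Step 1: Combine and sort all 10 observations; assign midranks.
sorted (value, group): (8,X), (17,X), (19,X), (22,Y), (26,Y), (29,X), (29,Y), (35,Y), (43,Y), (44,Y)
ranks: 8->1, 17->2, 19->3, 22->4, 26->5, 29->6.5, 29->6.5, 35->8, 43->9, 44->10
Step 2: Rank sum for X: R1 = 1 + 2 + 3 + 6.5 = 12.5.
Step 3: U_X = R1 - n1(n1+1)/2 = 12.5 - 4*5/2 = 12.5 - 10 = 2.5.
       U_Y = n1*n2 - U_X = 24 - 2.5 = 21.5.
Step 4: Ties are present, so use the tie-corrected normal approximation (with continuity correction) for the p-value.
Step 5: p-value = 0.054273; compare to alpha = 0.05. fail to reject H0.

U_X = 2.5, p = 0.054273, fail to reject H0 at alpha = 0.05.


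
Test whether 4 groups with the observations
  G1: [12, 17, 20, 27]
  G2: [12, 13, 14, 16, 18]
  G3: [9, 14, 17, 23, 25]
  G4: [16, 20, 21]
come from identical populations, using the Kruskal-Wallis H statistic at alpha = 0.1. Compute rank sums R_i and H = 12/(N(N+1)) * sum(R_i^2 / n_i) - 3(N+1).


Step 1: Combine all N = 17 observations and assign midranks.
sorted (value, group, rank): (9,G3,1), (12,G1,2.5), (12,G2,2.5), (13,G2,4), (14,G2,5.5), (14,G3,5.5), (16,G2,7.5), (16,G4,7.5), (17,G1,9.5), (17,G3,9.5), (18,G2,11), (20,G1,12.5), (20,G4,12.5), (21,G4,14), (23,G3,15), (25,G3,16), (27,G1,17)
Step 2: Sum ranks within each group.
R_1 = 41.5 (n_1 = 4)
R_2 = 30.5 (n_2 = 5)
R_3 = 47 (n_3 = 5)
R_4 = 34 (n_4 = 3)
Step 3: H = 12/(N(N+1)) * sum(R_i^2/n_i) - 3(N+1)
     = 12/(17*18) * (41.5^2/4 + 30.5^2/5 + 47^2/5 + 34^2/3) - 3*18
     = 0.039216 * 1443.75 - 54
     = 2.617484.
Step 4: Ties present; correction factor C = 1 - 30/(17^3 - 17) = 0.993873. Corrected H = 2.617484 / 0.993873 = 2.633621.
Step 5: Under H0, H ~ chi^2(3); p-value = 0.451626.
Step 6: alpha = 0.1. fail to reject H0.

H = 2.6336, df = 3, p = 0.451626, fail to reject H0.


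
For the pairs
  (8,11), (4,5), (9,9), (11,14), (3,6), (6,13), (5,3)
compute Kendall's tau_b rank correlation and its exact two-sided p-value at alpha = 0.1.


Step 1: Enumerate the 21 unordered pairs (i,j) with i<j and classify each by sign(x_j-x_i) * sign(y_j-y_i).
  (1,2):dx=-4,dy=-6->C; (1,3):dx=+1,dy=-2->D; (1,4):dx=+3,dy=+3->C; (1,5):dx=-5,dy=-5->C
  (1,6):dx=-2,dy=+2->D; (1,7):dx=-3,dy=-8->C; (2,3):dx=+5,dy=+4->C; (2,4):dx=+7,dy=+9->C
  (2,5):dx=-1,dy=+1->D; (2,6):dx=+2,dy=+8->C; (2,7):dx=+1,dy=-2->D; (3,4):dx=+2,dy=+5->C
  (3,5):dx=-6,dy=-3->C; (3,6):dx=-3,dy=+4->D; (3,7):dx=-4,dy=-6->C; (4,5):dx=-8,dy=-8->C
  (4,6):dx=-5,dy=-1->C; (4,7):dx=-6,dy=-11->C; (5,6):dx=+3,dy=+7->C; (5,7):dx=+2,dy=-3->D
  (6,7):dx=-1,dy=-10->C
Step 2: C = 15, D = 6, total pairs = 21.
Step 3: tau = (C - D)/(n(n-1)/2) = (15 - 6)/21 = 0.428571.
Step 4: Exact two-sided p-value (enumerate n! = 5040 permutations of y under H0): p = 0.238889.
Step 5: alpha = 0.1. fail to reject H0.

tau_b = 0.4286 (C=15, D=6), p = 0.238889, fail to reject H0.


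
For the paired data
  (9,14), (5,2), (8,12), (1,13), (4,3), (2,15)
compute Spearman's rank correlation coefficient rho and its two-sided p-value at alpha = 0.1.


Step 1: Rank x and y separately (midranks; no ties here).
rank(x): 9->6, 5->4, 8->5, 1->1, 4->3, 2->2
rank(y): 14->5, 2->1, 12->3, 13->4, 3->2, 15->6
Step 2: d_i = R_x(i) - R_y(i); compute d_i^2.
  (6-5)^2=1, (4-1)^2=9, (5-3)^2=4, (1-4)^2=9, (3-2)^2=1, (2-6)^2=16
sum(d^2) = 40.
Step 3: rho = 1 - 6*40 / (6*(6^2 - 1)) = 1 - 240/210 = -0.142857.
Step 4: Under H0, t = rho * sqrt((n-2)/(1-rho^2)) = -0.2887 ~ t(4).
Step 5: Two-sided p-value from the t-distribution with 4 df = 0.787172.
Step 6: alpha = 0.1. fail to reject H0.

rho = -0.1429, p = 0.787172, fail to reject H0 at alpha = 0.1.


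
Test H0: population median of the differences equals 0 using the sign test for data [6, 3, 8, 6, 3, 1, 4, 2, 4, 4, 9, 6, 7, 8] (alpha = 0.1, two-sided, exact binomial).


Step 1: Discard zero differences. Original n = 14; n_eff = number of nonzero differences = 14.
Nonzero differences (with sign): +6, +3, +8, +6, +3, +1, +4, +2, +4, +4, +9, +6, +7, +8
Step 2: Count signs: positive = 14, negative = 0.
Step 3: Under H0: P(positive) = 0.5, so the number of positives S ~ Bin(14, 0.5).
Step 4: Two-sided exact p-value = sum of Bin(14,0.5) probabilities at or below the observed probability = 0.000122.
Step 5: alpha = 0.1. reject H0.

n_eff = 14, pos = 14, neg = 0, p = 0.000122, reject H0.


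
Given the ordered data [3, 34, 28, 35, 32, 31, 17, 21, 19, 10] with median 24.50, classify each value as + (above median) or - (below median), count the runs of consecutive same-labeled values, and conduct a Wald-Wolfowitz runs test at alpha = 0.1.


Step 1: Compute median = 24.50; label A = above, B = below.
Labels in order: BAAAAABBBB  (n_A = 5, n_B = 5)
Step 2: Count runs R = 3.
Step 3: Under H0 (random ordering), E[R] = 2*n_A*n_B/(n_A+n_B) + 1 = 2*5*5/10 + 1 = 6.0000.
        Var[R] = 2*n_A*n_B*(2*n_A*n_B - n_A - n_B) / ((n_A+n_B)^2 * (n_A+n_B-1)) = 2000/900 = 2.2222.
        SD[R] = 1.4907.
Step 4: Continuity-corrected z = (R + 0.5 - E[R]) / SD[R] = (3 + 0.5 - 6.0000) / 1.4907 = -1.6771.
Step 5: Two-sided p-value via normal approximation = 2*(1 - Phi(|z|)) = 0.093533.
Step 6: alpha = 0.1. reject H0.

R = 3, z = -1.6771, p = 0.093533, reject H0.


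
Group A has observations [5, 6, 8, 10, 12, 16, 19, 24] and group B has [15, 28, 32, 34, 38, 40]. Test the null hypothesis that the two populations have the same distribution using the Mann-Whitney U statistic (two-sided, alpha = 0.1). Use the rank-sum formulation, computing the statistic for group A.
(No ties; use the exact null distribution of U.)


Step 1: Combine and sort all 14 observations; assign midranks.
sorted (value, group): (5,X), (6,X), (8,X), (10,X), (12,X), (15,Y), (16,X), (19,X), (24,X), (28,Y), (32,Y), (34,Y), (38,Y), (40,Y)
ranks: 5->1, 6->2, 8->3, 10->4, 12->5, 15->6, 16->7, 19->8, 24->9, 28->10, 32->11, 34->12, 38->13, 40->14
Step 2: Rank sum for X: R1 = 1 + 2 + 3 + 4 + 5 + 7 + 8 + 9 = 39.
Step 3: U_X = R1 - n1(n1+1)/2 = 39 - 8*9/2 = 39 - 36 = 3.
       U_Y = n1*n2 - U_X = 48 - 3 = 45.
Step 4: No ties, so the exact null distribution of U (based on enumerating the C(14,8) = 3003 equally likely rank assignments) gives the two-sided p-value.
Step 5: p-value = 0.004662; compare to alpha = 0.1. reject H0.

U_X = 3, p = 0.004662, reject H0 at alpha = 0.1.


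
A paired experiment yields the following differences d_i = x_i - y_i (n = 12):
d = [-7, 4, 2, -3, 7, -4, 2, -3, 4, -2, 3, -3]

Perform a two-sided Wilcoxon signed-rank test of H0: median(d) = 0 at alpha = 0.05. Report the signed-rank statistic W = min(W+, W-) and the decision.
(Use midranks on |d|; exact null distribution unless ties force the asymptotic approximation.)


Step 1: Drop any zero differences (none here) and take |d_i|.
|d| = [7, 4, 2, 3, 7, 4, 2, 3, 4, 2, 3, 3]
Step 2: Midrank |d_i| (ties get averaged ranks).
ranks: |7|->11.5, |4|->9, |2|->2, |3|->5.5, |7|->11.5, |4|->9, |2|->2, |3|->5.5, |4|->9, |2|->2, |3|->5.5, |3|->5.5
Step 3: Attach original signs; sum ranks with positive sign and with negative sign.
W+ = 9 + 2 + 11.5 + 2 + 9 + 5.5 = 39
W- = 11.5 + 5.5 + 9 + 5.5 + 2 + 5.5 = 39
(Check: W+ + W- = 78 should equal n(n+1)/2 = 78.)
Step 4: Test statistic W = min(W+, W-) = 39.
Step 5: Ties in |d|, so use the tie-corrected normal approximation.
        E[W] = n(n+1)/4 = 12*13/4 = 39.
        Tie groups: |d|=2 (t=3), |d|=3 (t=4), |d|=4 (t=3), |d|=7 (t=2); sum(t^3 - t) = 114.
        Var[W] = n(n+1)(2n+1)/24 - sum(t^3-t)/48 = 3900/24 - 114/48 = 160.125.
        z = (W - E[W]) / sqrt(Var[W]) = (39 - 39) / 12.6541 = 0.0000.
        Two-sided p = 2*Phi(z) = 1.000000.
Step 6: alpha = 0.05. fail to reject H0.

W+ = 39, W- = 39, W = min = 39, p = 1.000000, fail to reject H0.


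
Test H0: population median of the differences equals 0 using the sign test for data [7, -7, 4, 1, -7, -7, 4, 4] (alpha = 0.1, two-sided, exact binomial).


Step 1: Discard zero differences. Original n = 8; n_eff = number of nonzero differences = 8.
Nonzero differences (with sign): +7, -7, +4, +1, -7, -7, +4, +4
Step 2: Count signs: positive = 5, negative = 3.
Step 3: Under H0: P(positive) = 0.5, so the number of positives S ~ Bin(8, 0.5).
Step 4: Two-sided exact p-value = sum of Bin(8,0.5) probabilities at or below the observed probability = 0.726562.
Step 5: alpha = 0.1. fail to reject H0.

n_eff = 8, pos = 5, neg = 3, p = 0.726562, fail to reject H0.


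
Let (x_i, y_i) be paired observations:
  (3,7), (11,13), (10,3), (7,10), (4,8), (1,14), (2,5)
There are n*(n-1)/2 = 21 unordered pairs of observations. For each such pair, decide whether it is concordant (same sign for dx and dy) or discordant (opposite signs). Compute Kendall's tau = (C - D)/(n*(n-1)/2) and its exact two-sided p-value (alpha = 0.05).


Step 1: Enumerate the 21 unordered pairs (i,j) with i<j and classify each by sign(x_j-x_i) * sign(y_j-y_i).
  (1,2):dx=+8,dy=+6->C; (1,3):dx=+7,dy=-4->D; (1,4):dx=+4,dy=+3->C; (1,5):dx=+1,dy=+1->C
  (1,6):dx=-2,dy=+7->D; (1,7):dx=-1,dy=-2->C; (2,3):dx=-1,dy=-10->C; (2,4):dx=-4,dy=-3->C
  (2,5):dx=-7,dy=-5->C; (2,6):dx=-10,dy=+1->D; (2,7):dx=-9,dy=-8->C; (3,4):dx=-3,dy=+7->D
  (3,5):dx=-6,dy=+5->D; (3,6):dx=-9,dy=+11->D; (3,7):dx=-8,dy=+2->D; (4,5):dx=-3,dy=-2->C
  (4,6):dx=-6,dy=+4->D; (4,7):dx=-5,dy=-5->C; (5,6):dx=-3,dy=+6->D; (5,7):dx=-2,dy=-3->C
  (6,7):dx=+1,dy=-9->D
Step 2: C = 11, D = 10, total pairs = 21.
Step 3: tau = (C - D)/(n(n-1)/2) = (11 - 10)/21 = 0.047619.
Step 4: Exact two-sided p-value (enumerate n! = 5040 permutations of y under H0): p = 1.000000.
Step 5: alpha = 0.05. fail to reject H0.

tau_b = 0.0476 (C=11, D=10), p = 1.000000, fail to reject H0.


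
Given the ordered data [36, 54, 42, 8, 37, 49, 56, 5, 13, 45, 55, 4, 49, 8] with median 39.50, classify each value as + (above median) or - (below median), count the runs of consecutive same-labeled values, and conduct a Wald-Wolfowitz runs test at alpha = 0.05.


Step 1: Compute median = 39.50; label A = above, B = below.
Labels in order: BAABBAABBAABAB  (n_A = 7, n_B = 7)
Step 2: Count runs R = 9.
Step 3: Under H0 (random ordering), E[R] = 2*n_A*n_B/(n_A+n_B) + 1 = 2*7*7/14 + 1 = 8.0000.
        Var[R] = 2*n_A*n_B*(2*n_A*n_B - n_A - n_B) / ((n_A+n_B)^2 * (n_A+n_B-1)) = 8232/2548 = 3.2308.
        SD[R] = 1.7974.
Step 4: Continuity-corrected z = (R - 0.5 - E[R]) / SD[R] = (9 - 0.5 - 8.0000) / 1.7974 = 0.2782.
Step 5: Two-sided p-value via normal approximation = 2*(1 - Phi(|z|)) = 0.780879.
Step 6: alpha = 0.05. fail to reject H0.

R = 9, z = 0.2782, p = 0.780879, fail to reject H0.


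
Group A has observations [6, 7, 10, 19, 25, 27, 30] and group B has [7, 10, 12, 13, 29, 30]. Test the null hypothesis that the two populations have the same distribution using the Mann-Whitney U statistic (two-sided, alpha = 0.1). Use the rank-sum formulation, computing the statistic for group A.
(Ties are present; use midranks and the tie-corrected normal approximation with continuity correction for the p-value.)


Step 1: Combine and sort all 13 observations; assign midranks.
sorted (value, group): (6,X), (7,X), (7,Y), (10,X), (10,Y), (12,Y), (13,Y), (19,X), (25,X), (27,X), (29,Y), (30,X), (30,Y)
ranks: 6->1, 7->2.5, 7->2.5, 10->4.5, 10->4.5, 12->6, 13->7, 19->8, 25->9, 27->10, 29->11, 30->12.5, 30->12.5
Step 2: Rank sum for X: R1 = 1 + 2.5 + 4.5 + 8 + 9 + 10 + 12.5 = 47.5.
Step 3: U_X = R1 - n1(n1+1)/2 = 47.5 - 7*8/2 = 47.5 - 28 = 19.5.
       U_Y = n1*n2 - U_X = 42 - 19.5 = 22.5.
Step 4: Ties are present, so use the tie-corrected normal approximation (with continuity correction) for the p-value.
Step 5: p-value = 0.885935; compare to alpha = 0.1. fail to reject H0.

U_X = 19.5, p = 0.885935, fail to reject H0 at alpha = 0.1.


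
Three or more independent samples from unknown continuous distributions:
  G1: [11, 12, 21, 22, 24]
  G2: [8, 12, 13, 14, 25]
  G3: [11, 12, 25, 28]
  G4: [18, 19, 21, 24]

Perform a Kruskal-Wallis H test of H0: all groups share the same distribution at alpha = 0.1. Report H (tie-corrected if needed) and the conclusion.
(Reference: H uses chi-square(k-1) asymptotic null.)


Step 1: Combine all N = 18 observations and assign midranks.
sorted (value, group, rank): (8,G2,1), (11,G1,2.5), (11,G3,2.5), (12,G1,5), (12,G2,5), (12,G3,5), (13,G2,7), (14,G2,8), (18,G4,9), (19,G4,10), (21,G1,11.5), (21,G4,11.5), (22,G1,13), (24,G1,14.5), (24,G4,14.5), (25,G2,16.5), (25,G3,16.5), (28,G3,18)
Step 2: Sum ranks within each group.
R_1 = 46.5 (n_1 = 5)
R_2 = 37.5 (n_2 = 5)
R_3 = 42 (n_3 = 4)
R_4 = 45 (n_4 = 4)
Step 3: H = 12/(N(N+1)) * sum(R_i^2/n_i) - 3(N+1)
     = 12/(18*19) * (46.5^2/5 + 37.5^2/5 + 42^2/4 + 45^2/4) - 3*19
     = 0.035088 * 1660.95 - 57
     = 1.278947.
Step 4: Ties present; correction factor C = 1 - 48/(18^3 - 18) = 0.991744. Corrected H = 1.278947 / 0.991744 = 1.289594.
Step 5: Under H0, H ~ chi^2(3); p-value = 0.731606.
Step 6: alpha = 0.1. fail to reject H0.

H = 1.2896, df = 3, p = 0.731606, fail to reject H0.


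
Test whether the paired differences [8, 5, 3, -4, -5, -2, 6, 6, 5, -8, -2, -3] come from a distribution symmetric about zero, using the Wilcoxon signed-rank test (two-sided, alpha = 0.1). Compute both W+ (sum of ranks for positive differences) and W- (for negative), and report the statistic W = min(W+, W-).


Step 1: Drop any zero differences (none here) and take |d_i|.
|d| = [8, 5, 3, 4, 5, 2, 6, 6, 5, 8, 2, 3]
Step 2: Midrank |d_i| (ties get averaged ranks).
ranks: |8|->11.5, |5|->7, |3|->3.5, |4|->5, |5|->7, |2|->1.5, |6|->9.5, |6|->9.5, |5|->7, |8|->11.5, |2|->1.5, |3|->3.5
Step 3: Attach original signs; sum ranks with positive sign and with negative sign.
W+ = 11.5 + 7 + 3.5 + 9.5 + 9.5 + 7 = 48
W- = 5 + 7 + 1.5 + 11.5 + 1.5 + 3.5 = 30
(Check: W+ + W- = 78 should equal n(n+1)/2 = 78.)
Step 4: Test statistic W = min(W+, W-) = 30.
Step 5: Ties in |d|, so use the tie-corrected normal approximation.
        E[W] = n(n+1)/4 = 12*13/4 = 39.
        Tie groups: |d|=2 (t=2), |d|=3 (t=2), |d|=5 (t=3), |d|=6 (t=2), |d|=8 (t=2); sum(t^3 - t) = 48.
        Var[W] = n(n+1)(2n+1)/24 - sum(t^3-t)/48 = 3900/24 - 48/48 = 161.5.
        z = (W - E[W]) / sqrt(Var[W]) = (30 - 39) / 12.7083 = -0.7082.
        Two-sided p = 2*Phi(z) = 0.478821.
Step 6: alpha = 0.1. fail to reject H0.

W+ = 48, W- = 30, W = min = 30, p = 0.478821, fail to reject H0.


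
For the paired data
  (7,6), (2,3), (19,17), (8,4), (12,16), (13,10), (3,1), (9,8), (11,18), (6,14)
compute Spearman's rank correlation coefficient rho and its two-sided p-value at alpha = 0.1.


Step 1: Rank x and y separately (midranks; no ties here).
rank(x): 7->4, 2->1, 19->10, 8->5, 12->8, 13->9, 3->2, 9->6, 11->7, 6->3
rank(y): 6->4, 3->2, 17->9, 4->3, 16->8, 10->6, 1->1, 8->5, 18->10, 14->7
Step 2: d_i = R_x(i) - R_y(i); compute d_i^2.
  (4-4)^2=0, (1-2)^2=1, (10-9)^2=1, (5-3)^2=4, (8-8)^2=0, (9-6)^2=9, (2-1)^2=1, (6-5)^2=1, (7-10)^2=9, (3-7)^2=16
sum(d^2) = 42.
Step 3: rho = 1 - 6*42 / (10*(10^2 - 1)) = 1 - 252/990 = 0.745455.
Step 4: Under H0, t = rho * sqrt((n-2)/(1-rho^2)) = 3.1632 ~ t(8).
Step 5: Two-sided p-value from the t-distribution with 8 df = 0.013330.
Step 6: alpha = 0.1. reject H0.

rho = 0.7455, p = 0.013330, reject H0 at alpha = 0.1.


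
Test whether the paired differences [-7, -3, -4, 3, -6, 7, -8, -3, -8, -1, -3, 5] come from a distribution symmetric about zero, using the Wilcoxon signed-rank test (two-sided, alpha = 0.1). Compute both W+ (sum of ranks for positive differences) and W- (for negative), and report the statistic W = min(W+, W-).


Step 1: Drop any zero differences (none here) and take |d_i|.
|d| = [7, 3, 4, 3, 6, 7, 8, 3, 8, 1, 3, 5]
Step 2: Midrank |d_i| (ties get averaged ranks).
ranks: |7|->9.5, |3|->3.5, |4|->6, |3|->3.5, |6|->8, |7|->9.5, |8|->11.5, |3|->3.5, |8|->11.5, |1|->1, |3|->3.5, |5|->7
Step 3: Attach original signs; sum ranks with positive sign and with negative sign.
W+ = 3.5 + 9.5 + 7 = 20
W- = 9.5 + 3.5 + 6 + 8 + 11.5 + 3.5 + 11.5 + 1 + 3.5 = 58
(Check: W+ + W- = 78 should equal n(n+1)/2 = 78.)
Step 4: Test statistic W = min(W+, W-) = 20.
Step 5: Ties in |d|, so use the tie-corrected normal approximation.
        E[W] = n(n+1)/4 = 12*13/4 = 39.
        Tie groups: |d|=3 (t=4), |d|=7 (t=2), |d|=8 (t=2); sum(t^3 - t) = 72.
        Var[W] = n(n+1)(2n+1)/24 - sum(t^3-t)/48 = 3900/24 - 72/48 = 161.
        z = (W - E[W]) / sqrt(Var[W]) = (20 - 39) / 12.6886 = -1.4974.
        Two-sided p = 2*Phi(z) = 0.134287.
Step 6: alpha = 0.1. fail to reject H0.

W+ = 20, W- = 58, W = min = 20, p = 0.134287, fail to reject H0.


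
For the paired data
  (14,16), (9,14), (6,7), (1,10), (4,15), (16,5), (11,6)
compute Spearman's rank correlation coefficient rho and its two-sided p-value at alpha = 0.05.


Step 1: Rank x and y separately (midranks; no ties here).
rank(x): 14->6, 9->4, 6->3, 1->1, 4->2, 16->7, 11->5
rank(y): 16->7, 14->5, 7->3, 10->4, 15->6, 5->1, 6->2
Step 2: d_i = R_x(i) - R_y(i); compute d_i^2.
  (6-7)^2=1, (4-5)^2=1, (3-3)^2=0, (1-4)^2=9, (2-6)^2=16, (7-1)^2=36, (5-2)^2=9
sum(d^2) = 72.
Step 3: rho = 1 - 6*72 / (7*(7^2 - 1)) = 1 - 432/336 = -0.285714.
Step 4: Under H0, t = rho * sqrt((n-2)/(1-rho^2)) = -0.6667 ~ t(5).
Step 5: Two-sided p-value from the t-distribution with 5 df = 0.534509.
Step 6: alpha = 0.05. fail to reject H0.

rho = -0.2857, p = 0.534509, fail to reject H0 at alpha = 0.05.


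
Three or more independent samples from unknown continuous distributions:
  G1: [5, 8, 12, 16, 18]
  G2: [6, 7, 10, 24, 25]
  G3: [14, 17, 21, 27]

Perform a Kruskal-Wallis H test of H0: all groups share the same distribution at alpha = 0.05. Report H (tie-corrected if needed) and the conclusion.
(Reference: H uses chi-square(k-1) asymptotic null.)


Step 1: Combine all N = 14 observations and assign midranks.
sorted (value, group, rank): (5,G1,1), (6,G2,2), (7,G2,3), (8,G1,4), (10,G2,5), (12,G1,6), (14,G3,7), (16,G1,8), (17,G3,9), (18,G1,10), (21,G3,11), (24,G2,12), (25,G2,13), (27,G3,14)
Step 2: Sum ranks within each group.
R_1 = 29 (n_1 = 5)
R_2 = 35 (n_2 = 5)
R_3 = 41 (n_3 = 4)
Step 3: H = 12/(N(N+1)) * sum(R_i^2/n_i) - 3(N+1)
     = 12/(14*15) * (29^2/5 + 35^2/5 + 41^2/4) - 3*15
     = 0.057143 * 833.45 - 45
     = 2.625714.
Step 4: No ties, so H is used without correction.
Step 5: Under H0, H ~ chi^2(2); p-value = 0.269050.
Step 6: alpha = 0.05. fail to reject H0.

H = 2.6257, df = 2, p = 0.269050, fail to reject H0.


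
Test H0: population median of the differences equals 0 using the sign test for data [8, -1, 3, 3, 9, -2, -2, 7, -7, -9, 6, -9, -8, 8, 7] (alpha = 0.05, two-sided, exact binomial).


Step 1: Discard zero differences. Original n = 15; n_eff = number of nonzero differences = 15.
Nonzero differences (with sign): +8, -1, +3, +3, +9, -2, -2, +7, -7, -9, +6, -9, -8, +8, +7
Step 2: Count signs: positive = 8, negative = 7.
Step 3: Under H0: P(positive) = 0.5, so the number of positives S ~ Bin(15, 0.5).
Step 4: Two-sided exact p-value = sum of Bin(15,0.5) probabilities at or below the observed probability = 1.000000.
Step 5: alpha = 0.05. fail to reject H0.

n_eff = 15, pos = 8, neg = 7, p = 1.000000, fail to reject H0.


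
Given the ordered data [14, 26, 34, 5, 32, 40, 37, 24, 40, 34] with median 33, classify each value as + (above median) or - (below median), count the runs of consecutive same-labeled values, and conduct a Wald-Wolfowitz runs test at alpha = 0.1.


Step 1: Compute median = 33; label A = above, B = below.
Labels in order: BBABBAABAA  (n_A = 5, n_B = 5)
Step 2: Count runs R = 6.
Step 3: Under H0 (random ordering), E[R] = 2*n_A*n_B/(n_A+n_B) + 1 = 2*5*5/10 + 1 = 6.0000.
        Var[R] = 2*n_A*n_B*(2*n_A*n_B - n_A - n_B) / ((n_A+n_B)^2 * (n_A+n_B-1)) = 2000/900 = 2.2222.
        SD[R] = 1.4907.
Step 4: R = E[R], so z = 0 with no continuity correction.
Step 5: Two-sided p-value via normal approximation = 2*(1 - Phi(|z|)) = 1.000000.
Step 6: alpha = 0.1. fail to reject H0.

R = 6, z = 0.0000, p = 1.000000, fail to reject H0.


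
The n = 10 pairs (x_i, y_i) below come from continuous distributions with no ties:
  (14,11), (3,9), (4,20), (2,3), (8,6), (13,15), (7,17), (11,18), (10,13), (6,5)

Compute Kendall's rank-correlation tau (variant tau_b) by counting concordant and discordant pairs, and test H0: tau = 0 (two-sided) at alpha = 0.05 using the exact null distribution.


Step 1: Enumerate the 45 unordered pairs (i,j) with i<j and classify each by sign(x_j-x_i) * sign(y_j-y_i).
  (1,2):dx=-11,dy=-2->C; (1,3):dx=-10,dy=+9->D; (1,4):dx=-12,dy=-8->C; (1,5):dx=-6,dy=-5->C
  (1,6):dx=-1,dy=+4->D; (1,7):dx=-7,dy=+6->D; (1,8):dx=-3,dy=+7->D; (1,9):dx=-4,dy=+2->D
  (1,10):dx=-8,dy=-6->C; (2,3):dx=+1,dy=+11->C; (2,4):dx=-1,dy=-6->C; (2,5):dx=+5,dy=-3->D
  (2,6):dx=+10,dy=+6->C; (2,7):dx=+4,dy=+8->C; (2,8):dx=+8,dy=+9->C; (2,9):dx=+7,dy=+4->C
  (2,10):dx=+3,dy=-4->D; (3,4):dx=-2,dy=-17->C; (3,5):dx=+4,dy=-14->D; (3,6):dx=+9,dy=-5->D
  (3,7):dx=+3,dy=-3->D; (3,8):dx=+7,dy=-2->D; (3,9):dx=+6,dy=-7->D; (3,10):dx=+2,dy=-15->D
  (4,5):dx=+6,dy=+3->C; (4,6):dx=+11,dy=+12->C; (4,7):dx=+5,dy=+14->C; (4,8):dx=+9,dy=+15->C
  (4,9):dx=+8,dy=+10->C; (4,10):dx=+4,dy=+2->C; (5,6):dx=+5,dy=+9->C; (5,7):dx=-1,dy=+11->D
  (5,8):dx=+3,dy=+12->C; (5,9):dx=+2,dy=+7->C; (5,10):dx=-2,dy=-1->C; (6,7):dx=-6,dy=+2->D
  (6,8):dx=-2,dy=+3->D; (6,9):dx=-3,dy=-2->C; (6,10):dx=-7,dy=-10->C; (7,8):dx=+4,dy=+1->C
  (7,9):dx=+3,dy=-4->D; (7,10):dx=-1,dy=-12->C; (8,9):dx=-1,dy=-5->C; (8,10):dx=-5,dy=-13->C
  (9,10):dx=-4,dy=-8->C
Step 2: C = 28, D = 17, total pairs = 45.
Step 3: tau = (C - D)/(n(n-1)/2) = (28 - 17)/45 = 0.244444.
Step 4: Exact two-sided p-value (enumerate n! = 3628800 permutations of y under H0): p = 0.380720.
Step 5: alpha = 0.05. fail to reject H0.

tau_b = 0.2444 (C=28, D=17), p = 0.380720, fail to reject H0.


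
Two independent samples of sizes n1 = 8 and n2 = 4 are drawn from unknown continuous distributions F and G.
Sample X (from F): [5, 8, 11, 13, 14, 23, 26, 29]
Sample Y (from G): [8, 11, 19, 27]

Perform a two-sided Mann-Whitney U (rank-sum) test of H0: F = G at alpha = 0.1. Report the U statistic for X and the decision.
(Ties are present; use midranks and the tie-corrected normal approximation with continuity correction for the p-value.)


Step 1: Combine and sort all 12 observations; assign midranks.
sorted (value, group): (5,X), (8,X), (8,Y), (11,X), (11,Y), (13,X), (14,X), (19,Y), (23,X), (26,X), (27,Y), (29,X)
ranks: 5->1, 8->2.5, 8->2.5, 11->4.5, 11->4.5, 13->6, 14->7, 19->8, 23->9, 26->10, 27->11, 29->12
Step 2: Rank sum for X: R1 = 1 + 2.5 + 4.5 + 6 + 7 + 9 + 10 + 12 = 52.
Step 3: U_X = R1 - n1(n1+1)/2 = 52 - 8*9/2 = 52 - 36 = 16.
       U_Y = n1*n2 - U_X = 32 - 16 = 16.
Step 4: Ties are present, so use the tie-corrected normal approximation (with continuity correction) for the p-value.
Step 5: p-value = 1.000000; compare to alpha = 0.1. fail to reject H0.

U_X = 16, p = 1.000000, fail to reject H0 at alpha = 0.1.


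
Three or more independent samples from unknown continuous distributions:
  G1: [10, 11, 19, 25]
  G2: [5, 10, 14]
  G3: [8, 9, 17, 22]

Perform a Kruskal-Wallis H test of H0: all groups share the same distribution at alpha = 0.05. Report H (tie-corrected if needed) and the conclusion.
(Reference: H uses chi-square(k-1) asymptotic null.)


Step 1: Combine all N = 11 observations and assign midranks.
sorted (value, group, rank): (5,G2,1), (8,G3,2), (9,G3,3), (10,G1,4.5), (10,G2,4.5), (11,G1,6), (14,G2,7), (17,G3,8), (19,G1,9), (22,G3,10), (25,G1,11)
Step 2: Sum ranks within each group.
R_1 = 30.5 (n_1 = 4)
R_2 = 12.5 (n_2 = 3)
R_3 = 23 (n_3 = 4)
Step 3: H = 12/(N(N+1)) * sum(R_i^2/n_i) - 3(N+1)
     = 12/(11*12) * (30.5^2/4 + 12.5^2/3 + 23^2/4) - 3*12
     = 0.090909 * 416.896 - 36
     = 1.899621.
Step 4: Ties present; correction factor C = 1 - 6/(11^3 - 11) = 0.995455. Corrected H = 1.899621 / 0.995455 = 1.908295.
Step 5: Under H0, H ~ chi^2(2); p-value = 0.385140.
Step 6: alpha = 0.05. fail to reject H0.

H = 1.9083, df = 2, p = 0.385140, fail to reject H0.


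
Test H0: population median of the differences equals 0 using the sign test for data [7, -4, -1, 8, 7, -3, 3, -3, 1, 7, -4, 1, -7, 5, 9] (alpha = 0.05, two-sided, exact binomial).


Step 1: Discard zero differences. Original n = 15; n_eff = number of nonzero differences = 15.
Nonzero differences (with sign): +7, -4, -1, +8, +7, -3, +3, -3, +1, +7, -4, +1, -7, +5, +9
Step 2: Count signs: positive = 9, negative = 6.
Step 3: Under H0: P(positive) = 0.5, so the number of positives S ~ Bin(15, 0.5).
Step 4: Two-sided exact p-value = sum of Bin(15,0.5) probabilities at or below the observed probability = 0.607239.
Step 5: alpha = 0.05. fail to reject H0.

n_eff = 15, pos = 9, neg = 6, p = 0.607239, fail to reject H0.
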